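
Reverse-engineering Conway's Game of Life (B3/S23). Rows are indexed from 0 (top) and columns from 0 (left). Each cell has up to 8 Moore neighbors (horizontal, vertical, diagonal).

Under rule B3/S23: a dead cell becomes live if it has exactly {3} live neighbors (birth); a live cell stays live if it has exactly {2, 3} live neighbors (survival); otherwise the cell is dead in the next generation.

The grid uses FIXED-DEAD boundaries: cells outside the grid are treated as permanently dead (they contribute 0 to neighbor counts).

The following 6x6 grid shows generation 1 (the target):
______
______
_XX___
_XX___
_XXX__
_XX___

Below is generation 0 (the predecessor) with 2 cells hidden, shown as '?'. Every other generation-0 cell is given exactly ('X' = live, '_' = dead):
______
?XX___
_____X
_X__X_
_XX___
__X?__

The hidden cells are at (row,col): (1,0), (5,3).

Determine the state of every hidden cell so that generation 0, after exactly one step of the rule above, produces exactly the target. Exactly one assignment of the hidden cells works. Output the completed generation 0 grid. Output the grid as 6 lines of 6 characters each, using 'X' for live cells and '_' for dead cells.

Answer: ______
_XX___
_____X
_X__X_
_XX___
__X___

Derivation:
Hidden generation-0 cells (in order): (1,0), (5,3).
A hidden cell only influences target cells in its own 3x3 neighborhood. Try each of the 2^2 = 4 assignments, step the completed generation 0 forward once under B3/S23, and compare with the target:
  (1,0)=_ (5,3)=_ -> step reproduces the target at every cell -> ACCEPT
  (1,0)=_ (5,3)=X -> step gives (4,2)='_' but target has 'X' -> reject
  (1,0)=X (5,3)=_ -> step gives (0,1)='X' but target has '_' -> reject
  (1,0)=X (5,3)=X -> step gives (0,1)='X' but target has '_' -> reject
Unique solution: (1,0)=dead, (5,3)=dead.
Check: live-neighbor counts of every cell in the completed generation 0:
122100
111111
233221
223212
233311
132200
Applying B3/S23 to generation 0 with these counts gives:
______
______
_XX___
_XX___
_XXX__
_XX___
which matches the target exactly.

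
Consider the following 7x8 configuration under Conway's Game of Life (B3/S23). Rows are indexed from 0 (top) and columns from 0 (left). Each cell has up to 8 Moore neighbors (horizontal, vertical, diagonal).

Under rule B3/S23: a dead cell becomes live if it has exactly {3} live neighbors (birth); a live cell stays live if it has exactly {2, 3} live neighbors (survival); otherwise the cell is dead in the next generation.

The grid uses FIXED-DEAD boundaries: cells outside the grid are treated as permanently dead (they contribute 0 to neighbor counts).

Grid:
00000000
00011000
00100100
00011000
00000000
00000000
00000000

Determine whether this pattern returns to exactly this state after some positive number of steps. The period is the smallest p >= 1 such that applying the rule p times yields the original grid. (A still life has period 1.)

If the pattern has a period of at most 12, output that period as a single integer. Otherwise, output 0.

Simulating and comparing each generation to the original:
Gen 0 (original, given above): 6 live cells
Gen 1: 6 live cells, MATCHES original -> period = 1

Answer: 1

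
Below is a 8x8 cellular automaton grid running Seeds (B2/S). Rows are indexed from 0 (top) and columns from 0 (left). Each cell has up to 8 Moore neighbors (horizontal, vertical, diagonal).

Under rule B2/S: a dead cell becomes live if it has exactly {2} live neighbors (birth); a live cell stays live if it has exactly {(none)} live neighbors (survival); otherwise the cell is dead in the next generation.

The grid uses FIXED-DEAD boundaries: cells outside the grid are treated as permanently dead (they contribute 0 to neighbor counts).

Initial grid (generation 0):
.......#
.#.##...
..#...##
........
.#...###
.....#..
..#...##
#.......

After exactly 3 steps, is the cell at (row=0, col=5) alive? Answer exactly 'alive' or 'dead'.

Answer: dead

Derivation:
Simulating step by step:
Generation 0 (given above): 16 live cells
Generation 1: 18 live cells
..###...
.....#..
.#..##..
.##.....
....#...
.##.#...
.#...#..
.#....##
Generation 2: 16 live cells
.....#..
.#....#.
#..#..#.
#.......
#....#..
#.......
...##..#
#.#..#..
Generation 3: 21 live cells
......#.
#.#.#..#
..#..#.#
....###.
........
.#.#.##.
#.#..##.
.#....#.

Cell (0,5) at generation 3: 0 -> dead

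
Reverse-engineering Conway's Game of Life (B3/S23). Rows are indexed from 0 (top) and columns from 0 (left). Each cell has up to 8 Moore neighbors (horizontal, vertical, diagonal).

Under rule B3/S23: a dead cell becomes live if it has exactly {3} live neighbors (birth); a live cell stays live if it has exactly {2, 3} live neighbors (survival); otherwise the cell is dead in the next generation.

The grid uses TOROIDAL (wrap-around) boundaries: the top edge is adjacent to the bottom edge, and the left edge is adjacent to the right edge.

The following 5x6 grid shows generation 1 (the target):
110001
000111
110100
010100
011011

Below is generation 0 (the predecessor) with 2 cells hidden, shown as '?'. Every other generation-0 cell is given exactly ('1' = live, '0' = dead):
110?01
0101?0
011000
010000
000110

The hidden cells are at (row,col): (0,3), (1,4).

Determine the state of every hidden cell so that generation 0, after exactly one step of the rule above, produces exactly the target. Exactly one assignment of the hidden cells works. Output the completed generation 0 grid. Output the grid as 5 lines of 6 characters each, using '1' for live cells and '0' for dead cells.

Hidden generation-0 cells (in order): (0,3), (1,4).
A hidden cell only influences target cells in its own 3x3 neighborhood. Try each of the 2^2 = 4 assignments, step the completed generation 0 forward once under B3/S23, and compare with the target:
  (0,3)=0 (1,4)=0 -> step gives (0,3)='1' but target has '0' -> reject
  (0,3)=0 (1,4)=1 -> step reproduces the target at every cell -> ACCEPT
  (0,3)=1 (1,4)=0 -> step gives (0,3)='1' but target has '0' -> reject
  (0,3)=1 (1,4)=1 -> step gives (4,2)='0' but target has '1' -> reject
Unique solution: (0,3)=dead, (1,4)=live.
Check: live-neighbor counts of every cell in the completed generation 0:
324453
545223
334321
224321
433123
Applying B3/S23 to generation 0 with these counts gives:
110001
000111
110100
010100
011011
which matches the target exactly.

Answer: 110001
010110
011000
010000
000110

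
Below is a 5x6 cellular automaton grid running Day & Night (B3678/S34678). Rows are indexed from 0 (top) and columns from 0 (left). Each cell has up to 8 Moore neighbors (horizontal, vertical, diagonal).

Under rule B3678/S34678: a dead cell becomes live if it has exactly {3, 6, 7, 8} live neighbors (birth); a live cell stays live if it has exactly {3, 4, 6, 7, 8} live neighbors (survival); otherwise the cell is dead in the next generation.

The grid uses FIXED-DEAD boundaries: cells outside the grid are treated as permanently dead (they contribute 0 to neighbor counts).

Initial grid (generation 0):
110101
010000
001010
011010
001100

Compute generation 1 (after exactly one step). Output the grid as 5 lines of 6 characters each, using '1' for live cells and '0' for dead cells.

Simulating step by step:
Generation 0 (given above): 12 live cells
Generation 1: 12 live cells
(generation 1 grid is the final answer)

Answer: 001000
110110
001000
011100
011100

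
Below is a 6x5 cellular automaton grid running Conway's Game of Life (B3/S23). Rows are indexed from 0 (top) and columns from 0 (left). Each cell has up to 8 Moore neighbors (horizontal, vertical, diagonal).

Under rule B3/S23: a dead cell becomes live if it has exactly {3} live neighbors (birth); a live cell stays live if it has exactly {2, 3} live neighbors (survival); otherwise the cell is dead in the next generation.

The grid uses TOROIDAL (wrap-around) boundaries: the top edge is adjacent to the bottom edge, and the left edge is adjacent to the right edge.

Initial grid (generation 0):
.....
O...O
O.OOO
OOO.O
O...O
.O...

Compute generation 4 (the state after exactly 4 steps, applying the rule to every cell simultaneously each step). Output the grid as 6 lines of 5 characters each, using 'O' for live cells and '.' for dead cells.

Simulating step by step:
Generation 0 (given above): 13 live cells
Generation 1: 9 live cells
O....
OO...
..O..
..O..
..OOO
O....
Generation 2: 14 live cells
O...O
OO...
..O..
.OO..
.OOOO
OO.O.
Generation 3: 8 live cells
..O..
OO..O
O.O..
O....
....O
.....
Generation 4: 9 live cells
(generation 4 grid is the final answer)

Answer: OO...
O.OOO
.....
OO..O
.....
.....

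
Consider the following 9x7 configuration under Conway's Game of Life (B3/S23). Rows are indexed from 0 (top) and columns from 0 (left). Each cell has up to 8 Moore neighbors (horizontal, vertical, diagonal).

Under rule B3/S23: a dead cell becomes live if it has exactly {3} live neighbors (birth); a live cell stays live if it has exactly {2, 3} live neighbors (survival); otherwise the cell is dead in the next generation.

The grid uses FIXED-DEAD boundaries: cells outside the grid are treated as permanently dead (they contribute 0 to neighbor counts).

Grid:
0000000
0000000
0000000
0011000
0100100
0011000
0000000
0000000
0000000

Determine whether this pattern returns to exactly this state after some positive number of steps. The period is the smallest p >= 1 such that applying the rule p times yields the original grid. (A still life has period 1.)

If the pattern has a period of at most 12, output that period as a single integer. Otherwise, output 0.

Answer: 1

Derivation:
Simulating and comparing each generation to the original:
Gen 0 (original, given above): 6 live cells
Gen 1: 6 live cells, MATCHES original -> period = 1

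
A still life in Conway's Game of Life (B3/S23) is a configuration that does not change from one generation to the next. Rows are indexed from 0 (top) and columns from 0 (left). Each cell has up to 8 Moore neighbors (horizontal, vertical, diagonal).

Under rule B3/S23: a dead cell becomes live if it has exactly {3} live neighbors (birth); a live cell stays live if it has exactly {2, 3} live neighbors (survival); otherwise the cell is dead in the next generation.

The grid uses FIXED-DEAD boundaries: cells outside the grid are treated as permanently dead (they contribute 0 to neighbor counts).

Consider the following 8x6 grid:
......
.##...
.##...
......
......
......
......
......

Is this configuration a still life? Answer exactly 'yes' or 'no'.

Answer: yes

Derivation:
Compute generation 1 and compare to generation 0 (given above):
Generation 1:
......
.##...
.##...
......
......
......
......
......
The grids are IDENTICAL -> still life.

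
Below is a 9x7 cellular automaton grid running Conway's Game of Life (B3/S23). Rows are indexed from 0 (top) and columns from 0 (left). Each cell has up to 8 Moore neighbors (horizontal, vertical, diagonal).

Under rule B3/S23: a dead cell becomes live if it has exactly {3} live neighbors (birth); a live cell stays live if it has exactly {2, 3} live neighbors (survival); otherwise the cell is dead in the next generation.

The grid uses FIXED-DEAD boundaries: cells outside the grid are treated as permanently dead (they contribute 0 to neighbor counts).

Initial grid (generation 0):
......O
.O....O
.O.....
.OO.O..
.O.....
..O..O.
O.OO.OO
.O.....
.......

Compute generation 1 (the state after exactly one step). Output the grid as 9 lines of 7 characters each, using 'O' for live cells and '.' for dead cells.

Answer: .......
.......
OO.....
OOO....
.O.O...
..OOOOO
..OOOOO
.OO....
.......

Derivation:
Simulating step by step:
Generation 0 (given above): 16 live cells
Generation 1: 19 live cells
(generation 1 grid is the final answer)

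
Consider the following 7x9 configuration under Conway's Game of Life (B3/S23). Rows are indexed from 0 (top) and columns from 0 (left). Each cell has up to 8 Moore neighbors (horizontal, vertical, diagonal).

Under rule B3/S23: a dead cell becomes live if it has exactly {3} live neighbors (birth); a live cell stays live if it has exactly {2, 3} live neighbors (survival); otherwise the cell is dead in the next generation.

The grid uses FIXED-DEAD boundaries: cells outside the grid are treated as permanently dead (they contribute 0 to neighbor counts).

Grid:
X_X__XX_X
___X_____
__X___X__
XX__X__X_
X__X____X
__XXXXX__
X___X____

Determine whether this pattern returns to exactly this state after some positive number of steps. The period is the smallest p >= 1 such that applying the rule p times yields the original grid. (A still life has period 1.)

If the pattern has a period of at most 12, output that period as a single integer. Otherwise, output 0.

Answer: 0

Derivation:
Simulating and comparing each generation to the original:
Gen 0 (original, given above): 22 live cells
Gen 1: 21 live cells, differs from original
Gen 2: 18 live cells, differs from original
Gen 3: 21 live cells, differs from original
Gen 4: 18 live cells, differs from original
Gen 5: 15 live cells, differs from original
Gen 6: 17 live cells, differs from original
Gen 7: 13 live cells, differs from original
Gen 8: 15 live cells, differs from original
Gen 9: 15 live cells, differs from original
Gen 10: 15 live cells, differs from original
Gen 11: 15 live cells, differs from original
Gen 12: 16 live cells, differs from original
No period found within 12 steps.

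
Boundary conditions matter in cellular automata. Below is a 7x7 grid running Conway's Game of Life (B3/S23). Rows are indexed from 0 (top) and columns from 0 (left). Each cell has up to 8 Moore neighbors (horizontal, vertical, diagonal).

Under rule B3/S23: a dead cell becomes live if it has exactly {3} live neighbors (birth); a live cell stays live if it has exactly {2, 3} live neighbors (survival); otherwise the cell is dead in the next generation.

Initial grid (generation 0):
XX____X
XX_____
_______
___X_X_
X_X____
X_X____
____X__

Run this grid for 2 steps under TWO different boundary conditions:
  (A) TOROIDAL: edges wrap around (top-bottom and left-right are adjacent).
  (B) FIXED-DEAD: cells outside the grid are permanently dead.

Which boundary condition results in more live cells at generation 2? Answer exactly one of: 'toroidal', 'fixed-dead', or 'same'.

Under TOROIDAL boundary, generation 2:
_____XX
_______
_______
_______
__XX___
__XX___
X______
Population = 7

Under FIXED-DEAD boundary, generation 2:
XX_____
XX_____
_______
_______
__XX___
__XX___
_______
Population = 8

Comparison: toroidal=7, fixed-dead=8 -> fixed-dead

Answer: fixed-dead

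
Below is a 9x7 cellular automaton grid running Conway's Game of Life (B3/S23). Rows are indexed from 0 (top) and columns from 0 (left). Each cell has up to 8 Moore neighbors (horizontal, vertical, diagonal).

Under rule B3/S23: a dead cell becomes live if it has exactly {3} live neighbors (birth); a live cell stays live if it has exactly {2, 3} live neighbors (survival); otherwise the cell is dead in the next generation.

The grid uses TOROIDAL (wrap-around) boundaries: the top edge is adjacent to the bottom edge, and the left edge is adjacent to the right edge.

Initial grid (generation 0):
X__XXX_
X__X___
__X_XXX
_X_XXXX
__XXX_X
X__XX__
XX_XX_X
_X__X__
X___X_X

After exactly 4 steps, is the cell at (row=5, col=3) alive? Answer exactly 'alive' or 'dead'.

Answer: dead

Derivation:
Simulating step by step:
Generation 0 (given above): 32 live cells
Generation 1: 20 live cells
XX_X_X_
XXX____
_XX____
_X_____
_X____X
_______
_X____X
_XX_X__
XX____X
Generation 2: 14 live cells
_______
___X__X
_______
_X_____
X______
_______
XXX____
__X__XX
___XXXX
Generation 3: 11 live cells
___X__X
_______
_______
_______
_______
X______
XXX___X
__X____
___XX_X
Generation 4: 15 live cells
___XXX_
_______
_______
_______
_______
X_____X
X_X___X
__X__XX
__XXXX_

Cell (5,3) at generation 4: 0 -> dead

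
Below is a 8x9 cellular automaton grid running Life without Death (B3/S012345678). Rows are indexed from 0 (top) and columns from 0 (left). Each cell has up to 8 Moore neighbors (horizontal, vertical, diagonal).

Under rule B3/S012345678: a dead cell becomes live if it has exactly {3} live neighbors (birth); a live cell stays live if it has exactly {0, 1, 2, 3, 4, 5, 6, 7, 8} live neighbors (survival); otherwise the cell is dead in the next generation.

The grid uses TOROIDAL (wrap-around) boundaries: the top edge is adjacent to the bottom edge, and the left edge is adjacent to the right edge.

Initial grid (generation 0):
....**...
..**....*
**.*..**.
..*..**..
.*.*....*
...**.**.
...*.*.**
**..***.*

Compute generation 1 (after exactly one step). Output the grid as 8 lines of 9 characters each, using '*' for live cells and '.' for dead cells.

Answer: .**.*****
****.****
**.******
..*****.*
.*.*....*
*..*****.
..**.*.**
**.****.*

Derivation:
Simulating step by step:
Generation 0 (given above): 30 live cells
Generation 1: 50 live cells
(generation 1 grid is the final answer)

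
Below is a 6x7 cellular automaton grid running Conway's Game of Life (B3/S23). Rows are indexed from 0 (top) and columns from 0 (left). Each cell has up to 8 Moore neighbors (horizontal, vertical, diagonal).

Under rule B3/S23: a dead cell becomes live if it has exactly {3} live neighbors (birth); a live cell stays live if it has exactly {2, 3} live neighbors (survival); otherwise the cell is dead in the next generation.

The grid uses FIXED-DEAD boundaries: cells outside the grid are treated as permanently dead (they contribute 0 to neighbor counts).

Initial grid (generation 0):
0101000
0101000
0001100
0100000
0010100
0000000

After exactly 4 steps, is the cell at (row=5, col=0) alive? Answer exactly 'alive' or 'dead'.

Answer: dead

Derivation:
Simulating step by step:
Generation 0 (given above): 9 live cells
Generation 1: 5 live cells
0000000
0001000
0001100
0010100
0000000
0000000
Generation 2: 5 live cells
0000000
0001100
0010100
0000100
0000000
0000000
Generation 3: 5 live cells
0000000
0001100
0000110
0001000
0000000
0000000
Generation 4: 5 live cells
0000000
0001110
0000010
0000100
0000000
0000000

Cell (5,0) at generation 4: 0 -> dead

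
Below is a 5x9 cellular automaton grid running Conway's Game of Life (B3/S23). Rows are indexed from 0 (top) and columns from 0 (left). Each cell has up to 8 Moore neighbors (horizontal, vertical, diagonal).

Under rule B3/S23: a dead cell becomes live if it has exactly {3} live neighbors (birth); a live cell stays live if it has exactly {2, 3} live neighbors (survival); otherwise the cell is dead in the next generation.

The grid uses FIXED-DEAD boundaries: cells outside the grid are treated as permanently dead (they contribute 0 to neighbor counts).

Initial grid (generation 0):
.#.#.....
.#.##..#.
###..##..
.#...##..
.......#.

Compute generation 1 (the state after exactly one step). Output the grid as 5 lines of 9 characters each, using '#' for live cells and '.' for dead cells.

Answer: ...##....
...####..
#..#...#.
###..#.#.
......#..

Derivation:
Simulating step by step:
Generation 0 (given above): 15 live cells
Generation 1: 15 live cells
(generation 1 grid is the final answer)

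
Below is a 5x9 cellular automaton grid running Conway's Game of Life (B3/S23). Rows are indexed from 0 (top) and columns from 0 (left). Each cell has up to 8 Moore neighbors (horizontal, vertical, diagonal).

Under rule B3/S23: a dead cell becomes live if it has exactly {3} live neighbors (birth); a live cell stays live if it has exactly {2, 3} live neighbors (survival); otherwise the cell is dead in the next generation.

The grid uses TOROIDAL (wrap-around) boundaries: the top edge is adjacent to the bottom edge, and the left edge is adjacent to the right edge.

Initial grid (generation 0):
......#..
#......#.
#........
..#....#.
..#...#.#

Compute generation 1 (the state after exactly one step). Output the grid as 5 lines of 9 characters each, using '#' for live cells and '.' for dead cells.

Simulating step by step:
Generation 0 (given above): 9 live cells
Generation 1: 8 live cells
(generation 1 grid is the final answer)

Answer: ......#.#
........#
.#.......
.#.....##
......#..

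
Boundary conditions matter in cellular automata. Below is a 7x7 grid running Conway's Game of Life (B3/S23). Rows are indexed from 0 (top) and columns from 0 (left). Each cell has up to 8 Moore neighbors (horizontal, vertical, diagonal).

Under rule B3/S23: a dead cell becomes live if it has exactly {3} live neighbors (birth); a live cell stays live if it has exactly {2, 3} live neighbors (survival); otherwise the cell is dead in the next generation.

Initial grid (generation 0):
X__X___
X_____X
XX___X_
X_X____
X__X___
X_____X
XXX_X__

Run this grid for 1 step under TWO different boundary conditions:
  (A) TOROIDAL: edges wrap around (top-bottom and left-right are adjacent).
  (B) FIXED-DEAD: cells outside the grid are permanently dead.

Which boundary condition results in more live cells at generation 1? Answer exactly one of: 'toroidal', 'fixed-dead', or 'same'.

Under TOROIDAL boundary, generation 1:
__XX___
_______
_______
X_X____
X______
__XX__X
__XX___
Population = 10

Under FIXED-DEAD boundary, generation 1:
_______
X______
X______
X_X____
X______
X_XX___
XX_____
Population = 10

Comparison: toroidal=10, fixed-dead=10 -> same

Answer: same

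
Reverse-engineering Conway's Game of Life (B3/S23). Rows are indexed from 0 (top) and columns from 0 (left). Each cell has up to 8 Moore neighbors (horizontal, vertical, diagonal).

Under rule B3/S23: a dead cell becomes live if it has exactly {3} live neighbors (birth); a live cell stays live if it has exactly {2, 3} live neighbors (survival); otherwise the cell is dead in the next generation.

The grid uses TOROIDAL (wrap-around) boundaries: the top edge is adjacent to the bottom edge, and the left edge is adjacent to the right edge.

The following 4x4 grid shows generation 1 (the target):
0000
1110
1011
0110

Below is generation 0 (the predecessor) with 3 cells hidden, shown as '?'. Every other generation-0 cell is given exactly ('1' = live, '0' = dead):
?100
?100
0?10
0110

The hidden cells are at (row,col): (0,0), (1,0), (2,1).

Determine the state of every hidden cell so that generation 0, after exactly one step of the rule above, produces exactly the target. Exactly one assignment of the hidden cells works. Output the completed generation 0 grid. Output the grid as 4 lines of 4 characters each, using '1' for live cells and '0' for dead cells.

Answer: 0100
1100
0010
0110

Derivation:
Hidden generation-0 cells (in order): (0,0), (1,0), (2,1).
A hidden cell only influences target cells in its own 3x3 neighborhood. Try each of the 2^3 = 8 assignments, step the completed generation 0 forward once under B3/S23, and compare with the target:
  (0,0)=0 (1,0)=0 (2,1)=0 -> step gives (0,0)='1' but target has '0' -> reject
  (0,0)=0 (1,0)=0 (2,1)=1 -> step gives (0,0)='1' but target has '0' -> reject
  (0,0)=0 (1,0)=1 (2,1)=0 -> step reproduces the target at every cell -> ACCEPT
  (0,0)=0 (1,0)=1 (2,1)=1 -> step gives (1,1)='0' but target has '1' -> reject
  (0,0)=1 (1,0)=0 (2,1)=0 -> step gives (0,0)='1' but target has '0' -> reject
  (0,0)=1 (1,0)=0 (2,1)=1 -> step gives (0,0)='1' but target has '0' -> reject
  (0,0)=1 (1,0)=1 (2,1)=0 -> step gives (0,3)='1' but target has '0' -> reject
  (0,0)=1 (1,0)=1 (2,1)=1 -> step gives (0,3)='1' but target has '0' -> reject
Unique solution: (0,0)=dead, (1,0)=live, (2,1)=dead.
Check: live-neighbor counts of every cell in the completed generation 0:
4442
2332
3533
2332
Applying B3/S23 to generation 0 with these counts gives:
0000
1110
1011
0110
which matches the target exactly.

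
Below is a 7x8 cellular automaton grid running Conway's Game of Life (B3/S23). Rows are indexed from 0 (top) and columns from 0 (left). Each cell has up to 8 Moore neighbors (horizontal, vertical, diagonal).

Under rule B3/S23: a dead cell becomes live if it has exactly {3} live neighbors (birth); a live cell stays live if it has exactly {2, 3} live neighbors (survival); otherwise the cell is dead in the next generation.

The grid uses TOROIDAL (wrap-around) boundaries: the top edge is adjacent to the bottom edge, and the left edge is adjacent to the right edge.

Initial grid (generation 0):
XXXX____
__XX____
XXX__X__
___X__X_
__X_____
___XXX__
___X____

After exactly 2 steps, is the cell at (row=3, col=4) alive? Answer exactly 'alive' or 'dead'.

Answer: alive

Derivation:
Simulating step by step:
Generation 0 (given above): 17 live cells
Generation 1: 12 live cells
_X__X___
____X___
_X__X___
___X____
__X__X__
__XXX___
_X______
Generation 2: 15 live cells
________
___XXX__
___XX___
__XXX___
__X_____
_XXXX___
_X__X___

Cell (3,4) at generation 2: 1 -> alive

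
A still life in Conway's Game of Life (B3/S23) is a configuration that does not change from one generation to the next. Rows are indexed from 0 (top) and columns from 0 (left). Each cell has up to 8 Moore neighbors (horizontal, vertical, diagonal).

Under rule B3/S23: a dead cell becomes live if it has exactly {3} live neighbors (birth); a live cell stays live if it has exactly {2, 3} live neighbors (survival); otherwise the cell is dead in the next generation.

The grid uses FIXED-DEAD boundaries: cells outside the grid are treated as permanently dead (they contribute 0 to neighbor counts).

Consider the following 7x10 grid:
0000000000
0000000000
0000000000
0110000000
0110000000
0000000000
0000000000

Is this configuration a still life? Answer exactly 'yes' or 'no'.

Compute generation 1 and compare to generation 0 (given above):
Generation 1:
0000000000
0000000000
0000000000
0110000000
0110000000
0000000000
0000000000
The grids are IDENTICAL -> still life.

Answer: yes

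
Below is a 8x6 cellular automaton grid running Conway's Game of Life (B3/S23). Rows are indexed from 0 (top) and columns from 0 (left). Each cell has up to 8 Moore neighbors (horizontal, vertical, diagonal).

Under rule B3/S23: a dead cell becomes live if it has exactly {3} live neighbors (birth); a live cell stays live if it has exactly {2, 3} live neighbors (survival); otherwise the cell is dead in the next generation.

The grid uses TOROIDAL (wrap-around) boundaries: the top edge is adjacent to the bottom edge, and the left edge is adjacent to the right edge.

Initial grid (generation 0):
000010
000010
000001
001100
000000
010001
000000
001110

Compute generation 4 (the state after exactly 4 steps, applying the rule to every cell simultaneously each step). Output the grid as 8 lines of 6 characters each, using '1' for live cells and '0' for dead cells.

Answer: 000000
000110
000110
000110
000000
001000
001100
001000

Derivation:
Simulating step by step:
Generation 0 (given above): 10 live cells
Generation 1: 12 live cells
000011
000011
000110
000000
001000
000000
001110
000110
Generation 2: 8 live cells
000000
000000
000111
000100
000000
001000
001010
001000
Generation 3: 8 live cells
000000
000010
000110
000100
000000
000100
011000
000100
Generation 4: 10 live cells
(generation 4 grid is the final answer)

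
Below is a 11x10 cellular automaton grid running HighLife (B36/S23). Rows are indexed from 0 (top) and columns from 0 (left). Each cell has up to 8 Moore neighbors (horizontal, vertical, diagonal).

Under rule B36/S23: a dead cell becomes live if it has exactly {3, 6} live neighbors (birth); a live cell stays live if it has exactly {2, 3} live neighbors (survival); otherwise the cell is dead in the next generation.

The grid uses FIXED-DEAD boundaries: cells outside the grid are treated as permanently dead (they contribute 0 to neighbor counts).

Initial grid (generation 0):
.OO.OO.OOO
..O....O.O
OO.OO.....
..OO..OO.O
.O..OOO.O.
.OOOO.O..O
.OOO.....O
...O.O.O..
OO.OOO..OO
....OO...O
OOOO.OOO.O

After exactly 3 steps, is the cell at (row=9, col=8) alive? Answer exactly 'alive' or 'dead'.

Simulating step by step:
Generation 0 (given above): 55 live cells
Generation 1: 51 live cells
.OOO..OO.O
O....OOO.O
.O..O.OO..
O.....OOO.
.OOO....OO
O.....OOOO
.O...OO.O.
O.O.OOO..O
..OO....OO
.......O.O
.OOO.OO.O.
Generation 2: 45 live cells
.OO..O.O..
O..OO.....
OO........
O..O.OO..O
OOO.......
O....OO...
OO..O..O..
..O.O.O..O
.OOOOOOO.O
.O..O.OO.O
..O...OOO.
Generation 3: 38 live cells
.OOOO.....
O..OO.....
OOOO.O....
.O........
O.O.O.....
.OO..OO...
OO.OO..O..
O..O.O....
.O.......O
.O..OO..OO
.....OO.O.

Cell (9,8) at generation 3: 1 -> alive

Answer: alive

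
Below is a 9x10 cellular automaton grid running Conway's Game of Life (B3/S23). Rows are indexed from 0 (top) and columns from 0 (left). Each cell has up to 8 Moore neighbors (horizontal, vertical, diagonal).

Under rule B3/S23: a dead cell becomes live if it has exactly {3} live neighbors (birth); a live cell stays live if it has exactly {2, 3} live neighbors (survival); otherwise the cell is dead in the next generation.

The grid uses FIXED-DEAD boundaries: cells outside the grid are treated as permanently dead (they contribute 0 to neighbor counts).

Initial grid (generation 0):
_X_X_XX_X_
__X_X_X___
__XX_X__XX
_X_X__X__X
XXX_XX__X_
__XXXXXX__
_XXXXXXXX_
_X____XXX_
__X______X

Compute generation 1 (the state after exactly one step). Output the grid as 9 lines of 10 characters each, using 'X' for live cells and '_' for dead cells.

Simulating step by step:
Generation 0 (given above): 43 live cells
Generation 1: 29 live cells
(generation 1 grid is the final answer)

Answer: __XXXXXX__
_X____X_XX
_X___XXXXX
X_____XX_X
X_______X_
X_________
_X________
_X__X____X
_______XX_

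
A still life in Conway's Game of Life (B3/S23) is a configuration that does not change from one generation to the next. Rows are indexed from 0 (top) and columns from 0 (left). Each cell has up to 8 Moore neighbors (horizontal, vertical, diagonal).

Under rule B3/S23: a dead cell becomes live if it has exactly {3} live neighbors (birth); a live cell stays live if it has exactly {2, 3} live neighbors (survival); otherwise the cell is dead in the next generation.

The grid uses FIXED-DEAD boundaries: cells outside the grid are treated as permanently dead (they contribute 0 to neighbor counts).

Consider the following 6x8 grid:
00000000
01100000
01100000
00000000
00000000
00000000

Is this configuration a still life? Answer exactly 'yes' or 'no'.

Compute generation 1 and compare to generation 0 (given above):
Generation 1:
00000000
01100000
01100000
00000000
00000000
00000000
The grids are IDENTICAL -> still life.

Answer: yes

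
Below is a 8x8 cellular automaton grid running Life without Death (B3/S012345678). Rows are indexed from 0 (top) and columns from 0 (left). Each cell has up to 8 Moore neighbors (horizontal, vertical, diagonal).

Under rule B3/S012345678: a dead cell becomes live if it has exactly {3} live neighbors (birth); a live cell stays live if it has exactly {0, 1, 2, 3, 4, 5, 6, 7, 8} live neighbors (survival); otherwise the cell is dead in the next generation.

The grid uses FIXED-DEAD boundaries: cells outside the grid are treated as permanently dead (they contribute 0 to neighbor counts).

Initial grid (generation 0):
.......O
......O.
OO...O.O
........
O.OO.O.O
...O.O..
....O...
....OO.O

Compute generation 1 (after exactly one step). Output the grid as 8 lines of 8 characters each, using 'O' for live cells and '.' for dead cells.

Answer: .......O
......OO
OO...OOO
O.O.O...
O.OO.OOO
..OO.OO.
...OO.O.
....OO.O

Derivation:
Simulating step by step:
Generation 0 (given above): 17 live cells
Generation 1: 27 live cells
(generation 1 grid is the final answer)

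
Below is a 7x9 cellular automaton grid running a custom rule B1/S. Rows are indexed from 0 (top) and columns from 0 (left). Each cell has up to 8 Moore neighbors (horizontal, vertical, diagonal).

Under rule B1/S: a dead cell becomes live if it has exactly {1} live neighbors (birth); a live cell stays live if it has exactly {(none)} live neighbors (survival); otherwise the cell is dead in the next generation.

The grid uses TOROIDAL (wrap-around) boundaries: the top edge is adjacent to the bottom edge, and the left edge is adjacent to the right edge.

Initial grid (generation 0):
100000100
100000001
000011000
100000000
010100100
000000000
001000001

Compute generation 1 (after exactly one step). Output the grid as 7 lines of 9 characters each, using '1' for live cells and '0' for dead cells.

Answer: 001101000
000100000
000100110
000000011
000011011
000011101
000101100

Derivation:
Simulating step by step:
Generation 0 (given above): 12 live cells
Generation 1: 20 live cells
(generation 1 grid is the final answer)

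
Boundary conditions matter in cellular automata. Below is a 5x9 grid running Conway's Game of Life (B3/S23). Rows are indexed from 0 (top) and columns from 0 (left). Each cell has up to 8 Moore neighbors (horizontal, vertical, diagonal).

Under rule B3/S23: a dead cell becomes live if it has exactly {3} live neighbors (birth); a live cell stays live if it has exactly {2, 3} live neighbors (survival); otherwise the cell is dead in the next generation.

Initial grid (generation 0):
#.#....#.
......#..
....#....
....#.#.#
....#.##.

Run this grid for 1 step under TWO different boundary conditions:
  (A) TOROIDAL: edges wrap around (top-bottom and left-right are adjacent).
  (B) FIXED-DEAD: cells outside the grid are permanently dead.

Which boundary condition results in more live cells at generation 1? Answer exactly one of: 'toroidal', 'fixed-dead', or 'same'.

Under TOROIDAL boundary, generation 1:
.....#.##
.........
.......#.
...##.#..
...#..#..
Population = 9

Under FIXED-DEAD boundary, generation 1:
.........
.........
.......#.
...##.#..
......##.
Population = 6

Comparison: toroidal=9, fixed-dead=6 -> toroidal

Answer: toroidal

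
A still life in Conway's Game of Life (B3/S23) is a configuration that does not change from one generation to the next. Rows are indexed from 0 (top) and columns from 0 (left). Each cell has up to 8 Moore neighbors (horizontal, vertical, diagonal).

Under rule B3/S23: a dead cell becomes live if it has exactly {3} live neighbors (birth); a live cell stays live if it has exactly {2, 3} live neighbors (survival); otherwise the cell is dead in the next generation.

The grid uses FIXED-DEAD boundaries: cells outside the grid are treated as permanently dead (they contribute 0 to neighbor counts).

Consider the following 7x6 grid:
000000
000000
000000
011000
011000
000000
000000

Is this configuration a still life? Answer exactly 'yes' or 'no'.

Compute generation 1 and compare to generation 0 (given above):
Generation 1:
000000
000000
000000
011000
011000
000000
000000
The grids are IDENTICAL -> still life.

Answer: yes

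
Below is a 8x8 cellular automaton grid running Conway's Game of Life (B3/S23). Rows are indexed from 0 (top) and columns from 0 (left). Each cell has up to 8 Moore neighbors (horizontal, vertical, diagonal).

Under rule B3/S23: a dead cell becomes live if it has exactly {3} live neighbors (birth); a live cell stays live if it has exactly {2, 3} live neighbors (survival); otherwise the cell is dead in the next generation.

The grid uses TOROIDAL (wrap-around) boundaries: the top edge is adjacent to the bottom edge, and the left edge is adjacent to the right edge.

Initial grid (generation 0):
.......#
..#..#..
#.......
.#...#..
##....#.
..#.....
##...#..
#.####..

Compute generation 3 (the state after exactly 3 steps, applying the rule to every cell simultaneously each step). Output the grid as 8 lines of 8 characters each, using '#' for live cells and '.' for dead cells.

Simulating step by step:
Generation 0 (given above): 18 live cells
Generation 1: 21 live cells
.##..##.
........
.#......
.#.....#
###.....
..#....#
#....#..
#.######
Generation 2: 16 live cells
###.....
.##.....
#.......
........
..#....#
..#....#
#.#..#..
#.##....
Generation 3: 14 live cells
(generation 3 grid is the final answer)

Answer: #.......
..#.....
.#......
........
........
#.##..##
#.#....#
#..#...#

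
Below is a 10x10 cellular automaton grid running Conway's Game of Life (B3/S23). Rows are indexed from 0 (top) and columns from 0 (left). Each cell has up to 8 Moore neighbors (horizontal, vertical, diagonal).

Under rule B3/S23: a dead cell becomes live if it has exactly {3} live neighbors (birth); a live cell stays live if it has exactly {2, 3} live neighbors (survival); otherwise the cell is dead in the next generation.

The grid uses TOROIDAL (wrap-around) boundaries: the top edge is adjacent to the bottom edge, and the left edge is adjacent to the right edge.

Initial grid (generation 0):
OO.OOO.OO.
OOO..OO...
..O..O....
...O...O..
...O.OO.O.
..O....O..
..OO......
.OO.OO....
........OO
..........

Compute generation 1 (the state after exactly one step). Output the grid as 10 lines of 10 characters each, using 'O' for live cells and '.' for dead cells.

Answer: O..OOO.O.O
O......O.O
..OOOO....
..OO.O.O..
..OOO.O.O.
..O.O.OO..
....O.....
.OO.O.....
..........
O...O..O..

Derivation:
Simulating step by step:
Generation 0 (given above): 30 live cells
Generation 1: 33 live cells
(generation 1 grid is the final answer)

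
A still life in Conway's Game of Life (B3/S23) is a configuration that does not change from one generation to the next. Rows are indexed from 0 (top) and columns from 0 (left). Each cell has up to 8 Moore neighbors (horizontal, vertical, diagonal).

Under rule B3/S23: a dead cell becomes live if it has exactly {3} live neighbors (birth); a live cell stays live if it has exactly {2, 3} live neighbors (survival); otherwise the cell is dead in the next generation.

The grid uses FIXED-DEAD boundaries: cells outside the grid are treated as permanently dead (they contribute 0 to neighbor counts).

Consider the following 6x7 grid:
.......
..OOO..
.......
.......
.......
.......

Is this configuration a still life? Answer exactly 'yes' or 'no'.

Compute generation 1 and compare to generation 0 (given above):
Generation 1:
...O...
...O...
...O...
.......
.......
.......
Cell (0,3) differs: gen0=0 vs gen1=1 -> NOT a still life.

Answer: no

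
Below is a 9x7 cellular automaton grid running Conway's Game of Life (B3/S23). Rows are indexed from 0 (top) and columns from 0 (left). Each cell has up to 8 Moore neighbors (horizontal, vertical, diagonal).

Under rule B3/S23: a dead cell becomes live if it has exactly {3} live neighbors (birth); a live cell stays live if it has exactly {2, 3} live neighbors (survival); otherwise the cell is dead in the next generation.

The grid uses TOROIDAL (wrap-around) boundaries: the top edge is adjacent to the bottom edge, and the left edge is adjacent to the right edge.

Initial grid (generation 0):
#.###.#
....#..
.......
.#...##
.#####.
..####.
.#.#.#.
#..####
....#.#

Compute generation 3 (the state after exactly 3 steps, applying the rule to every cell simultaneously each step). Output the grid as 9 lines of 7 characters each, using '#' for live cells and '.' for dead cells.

Simulating step by step:
Generation 0 (given above): 28 live cells
Generation 1: 21 live cells
#...#.#
....##.
.....#.
##.#.##
##.....
......#
##.....
#.##...
.##....
Generation 2: 23 live cells
##.##.#
....#..
#......
.##.##.
.##..#.
......#
###...#
#..#...
..#...#
Generation 3: 38 live cells
(generation 3 grid is the final answer)

Answer: #####.#
.#.####
.#.###.
#.#####
#######
.....##
.##...#
...#...
..#.###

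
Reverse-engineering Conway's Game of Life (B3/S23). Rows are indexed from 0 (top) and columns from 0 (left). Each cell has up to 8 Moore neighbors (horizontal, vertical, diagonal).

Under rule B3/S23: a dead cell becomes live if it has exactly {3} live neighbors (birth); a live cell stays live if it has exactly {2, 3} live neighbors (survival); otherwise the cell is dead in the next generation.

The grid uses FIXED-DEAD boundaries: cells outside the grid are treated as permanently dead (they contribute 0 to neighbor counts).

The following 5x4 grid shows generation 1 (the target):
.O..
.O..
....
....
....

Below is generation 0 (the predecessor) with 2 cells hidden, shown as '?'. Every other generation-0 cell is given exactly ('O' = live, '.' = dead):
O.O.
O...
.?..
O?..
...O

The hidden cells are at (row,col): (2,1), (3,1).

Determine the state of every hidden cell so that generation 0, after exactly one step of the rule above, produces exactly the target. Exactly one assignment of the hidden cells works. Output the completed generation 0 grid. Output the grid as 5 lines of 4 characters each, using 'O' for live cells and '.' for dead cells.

Hidden generation-0 cells (in order): (2,1), (3,1).
A hidden cell only influences target cells in its own 3x3 neighborhood. Try each of the 2^2 = 4 assignments, step the completed generation 0 forward once under B3/S23, and compare with the target:
  (2,1)=. (3,1)=. -> step reproduces the target at every cell -> ACCEPT
  (2,1)=. (3,1)=O -> step gives (2,0)='O' but target has '.' -> reject
  (2,1)=O (3,1)=. -> step gives (1,0)='O' but target has '.' -> reject
  (2,1)=O (3,1)=O -> step gives (1,0)='O' but target has '.' -> reject
Unique solution: (2,1)=dead, (3,1)=dead.
Check: live-neighbor counts of every cell in the completed generation 0:
1301
1311
2200
0111
1110
Applying B3/S23 to generation 0 with these counts gives:
.O..
.O..
....
....
....
which matches the target exactly.

Answer: O.O.
O...
....
O...
...O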